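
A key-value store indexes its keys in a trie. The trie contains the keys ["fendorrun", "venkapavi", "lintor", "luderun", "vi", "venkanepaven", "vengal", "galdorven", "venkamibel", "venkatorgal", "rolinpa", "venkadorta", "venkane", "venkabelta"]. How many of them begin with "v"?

Walk to "v"; the words in its subtree are exactly those with that prefix.
Words under "v": vengal, venkabelta, venkadorta, venkamibel, venkane, venkanepaven, venkapavi, venkatorgal, vi
Count: 9

9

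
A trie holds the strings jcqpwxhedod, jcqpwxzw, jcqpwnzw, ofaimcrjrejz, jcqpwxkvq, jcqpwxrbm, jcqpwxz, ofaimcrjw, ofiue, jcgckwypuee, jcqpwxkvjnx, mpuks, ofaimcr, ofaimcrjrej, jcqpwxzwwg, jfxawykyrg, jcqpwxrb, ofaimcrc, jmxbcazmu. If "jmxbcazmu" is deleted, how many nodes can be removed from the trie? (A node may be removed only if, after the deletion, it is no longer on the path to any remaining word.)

Walk "jmxbcazmu" from the leaf back toward the root, removing each node that no remaining word uses.
The suffix "mxbcazmu" (8 nodes) is used only by "jmxbcazmu"; the node for "j" still has the child "c", so pruning stops there.
Nodes removed: 8

8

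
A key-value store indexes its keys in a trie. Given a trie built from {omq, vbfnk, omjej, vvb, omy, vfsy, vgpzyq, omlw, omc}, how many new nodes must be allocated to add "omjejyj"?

2

Walking "omjejyj" from the root, the first 5 characters ("omjej") follow existing edges; "y" is the first miss.
So 7 − 5 = 2 new nodes.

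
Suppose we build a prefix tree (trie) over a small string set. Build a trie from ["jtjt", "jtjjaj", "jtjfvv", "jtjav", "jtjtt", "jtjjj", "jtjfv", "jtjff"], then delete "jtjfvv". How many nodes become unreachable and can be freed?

1

A node on "jtjfvv"'s path can go only if nothing else ends at it or branches off below it.
The suffix "v" (1 node) is used only by "jtjfvv"; "jtjfv" is itself a stored word, so pruning stops there.
Nodes removed: 1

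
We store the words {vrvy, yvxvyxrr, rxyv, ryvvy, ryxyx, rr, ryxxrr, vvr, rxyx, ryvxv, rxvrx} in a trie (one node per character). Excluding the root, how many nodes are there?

Count nodes per top-level branch (shared prefixes stored once):
  'r'-branch (rr, rxvrx, rxyv, rxyx, ryvvy, ryvxv, ryxxrr, ryxyx): 21 nodes
  'v'-branch (vrvy, vvr): 6 nodes
  'y'-branch (yvxvyxrr): 8 nodes
Sum: 35

35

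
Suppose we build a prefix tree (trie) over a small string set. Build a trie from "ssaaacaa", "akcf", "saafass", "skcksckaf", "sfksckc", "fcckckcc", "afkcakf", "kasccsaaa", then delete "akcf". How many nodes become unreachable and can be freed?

3

After clearing the end-marker at "akcf", prune upward until reaching a node still needed by another word.
The suffix "kcf" (3 nodes) is used only by "akcf"; the node for "a" still has the child "f", so pruning stops there.
Nodes removed: 3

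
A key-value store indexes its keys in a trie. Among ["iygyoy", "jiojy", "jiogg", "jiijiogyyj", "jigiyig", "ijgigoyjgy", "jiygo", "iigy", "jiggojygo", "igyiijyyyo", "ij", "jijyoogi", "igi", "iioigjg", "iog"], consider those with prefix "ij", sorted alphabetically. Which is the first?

ij

DFS of the "ij" subtree visits, in order: "ij", "ijgigoyjgy"
Position 1: ij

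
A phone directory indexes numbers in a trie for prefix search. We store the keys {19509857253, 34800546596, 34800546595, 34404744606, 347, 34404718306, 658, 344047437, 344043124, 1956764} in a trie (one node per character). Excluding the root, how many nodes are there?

Insert word by word; a character creates a node only if that edge doesn't already exist:
  "19509857253" → 11 new (1, 9, 5, 0, 9, 8, 5, 7, 2, 5, 3)
  "34800546596" → 11 new (3, 4, 8, 0, 0, 5, 4, 6, 5, 9, 6)
  "34800546595" → prefix "3480054659" already present; 1 new (5)
  "34404744606" → prefix "34" already present; 9 new (4, 0, 4, 7, 4, 4, 6, 0, 6)
  "347" → prefix "34" already present; 1 new (7)
  "34404718306" → prefix "344047" already present; 5 new (1, 8, 3, 0, 6)
  "658" → 3 new (6, 5, 8)
  "344047437" → prefix "3440474" already present; 2 new (3, 7)
  "344043124" → prefix "34404" already present; 4 new (3, 1, 2, 4)
  "1956764" → prefix "195" already present; 4 new (6, 7, 6, 4)
Total nodes = 11 + 11 + 1 + 9 + 1 + 5 + 3 + 2 + 4 + 4 = 51

51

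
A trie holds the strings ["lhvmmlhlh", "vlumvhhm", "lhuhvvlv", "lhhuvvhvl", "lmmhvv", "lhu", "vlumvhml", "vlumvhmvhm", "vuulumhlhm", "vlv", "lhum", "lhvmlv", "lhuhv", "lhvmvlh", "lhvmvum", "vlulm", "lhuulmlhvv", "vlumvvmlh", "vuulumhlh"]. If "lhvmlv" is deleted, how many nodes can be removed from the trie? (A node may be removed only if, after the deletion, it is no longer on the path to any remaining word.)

After clearing the end-marker at "lhvmlv", prune upward until reaching a node still needed by another word.
The suffix "lv" (2 nodes) is used only by "lhvmlv"; the node for "lhvm" still has the child "m", so pruning stops there.
Nodes removed: 2

2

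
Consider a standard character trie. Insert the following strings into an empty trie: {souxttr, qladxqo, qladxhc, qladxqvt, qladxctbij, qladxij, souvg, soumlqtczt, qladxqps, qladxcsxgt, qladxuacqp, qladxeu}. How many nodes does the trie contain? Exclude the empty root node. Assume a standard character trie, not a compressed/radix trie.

For each word, the new-node count is its length minus the longest prefix already in the trie:
  "souxttr" → 7 new (s, o, u, x, t, t, r)
  "qladxqo" → 7 new (q, l, a, d, x, q, o)
  "qladxhc" → prefix "qladx" already present; 2 new (h, c)
  "qladxqvt" → prefix "qladxq" already present; 2 new (v, t)
  "qladxctbij" → prefix "qladx" already present; 5 new (c, t, b, i, j)
  "qladxij" → prefix "qladx" already present; 2 new (i, j)
  "souvg" → prefix "sou" already present; 2 new (v, g)
  "soumlqtczt" → prefix "sou" already present; 7 new (m, l, q, t, c, z, t)
  "qladxqps" → prefix "qladxq" already present; 2 new (p, s)
  "qladxcsxgt" → prefix "qladxc" already present; 4 new (s, x, g, t)
  "qladxuacqp" → prefix "qladx" already present; 5 new (u, a, c, q, p)
  "qladxeu" → prefix "qladx" already present; 2 new (e, u)
Total nodes = 7 + 7 + 2 + 2 + 5 + 2 + 2 + 7 + 2 + 4 + 5 + 2 = 47

47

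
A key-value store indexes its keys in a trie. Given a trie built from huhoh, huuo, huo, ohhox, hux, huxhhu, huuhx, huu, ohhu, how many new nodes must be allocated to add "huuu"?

1

The longest prefix of "huuu" already in the trie is "huu" (length 3).
Each of the 1 remaining characters creates one node.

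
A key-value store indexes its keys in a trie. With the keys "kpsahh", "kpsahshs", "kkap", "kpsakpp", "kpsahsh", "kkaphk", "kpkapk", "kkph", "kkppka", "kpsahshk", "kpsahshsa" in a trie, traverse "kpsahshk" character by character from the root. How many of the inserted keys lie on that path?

2

Walk "kpsahshk" from the root; an end-of-word marker is hit whenever a stored word is a prefix of "kpsahshk".
Prefixes of the query that are stored words: "kpsahsh", "kpsahshk"
Count: 2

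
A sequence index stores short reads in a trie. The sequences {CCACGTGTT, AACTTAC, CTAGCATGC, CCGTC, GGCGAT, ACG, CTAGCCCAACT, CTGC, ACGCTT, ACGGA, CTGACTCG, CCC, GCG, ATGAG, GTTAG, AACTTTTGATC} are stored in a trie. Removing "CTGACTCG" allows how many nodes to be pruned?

A node on "CTGACTCG"'s path can go only if nothing else ends at it or branches off below it.
The suffix "ACTCG" (5 nodes) is used only by "CTGACTCG"; the node for "CTG" still has the child "C", so pruning stops there.
Nodes removed: 5

5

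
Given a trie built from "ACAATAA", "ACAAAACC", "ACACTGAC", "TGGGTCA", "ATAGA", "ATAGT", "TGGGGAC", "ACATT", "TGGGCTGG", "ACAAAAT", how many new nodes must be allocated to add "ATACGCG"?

4

Walking "ATACGCG" from the root, the first 3 characters ("ATA") follow existing edges; "C" is the first miss.
New nodes needed: |"ATACGCG"| − 3 = 7 − 3 = 4.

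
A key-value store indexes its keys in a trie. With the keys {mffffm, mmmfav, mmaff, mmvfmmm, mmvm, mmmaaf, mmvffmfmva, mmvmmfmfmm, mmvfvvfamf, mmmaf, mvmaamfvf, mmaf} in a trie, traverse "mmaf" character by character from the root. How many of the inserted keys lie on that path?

1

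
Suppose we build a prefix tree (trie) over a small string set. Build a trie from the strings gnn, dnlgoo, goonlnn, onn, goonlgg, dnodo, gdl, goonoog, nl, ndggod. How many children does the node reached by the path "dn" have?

2

Follow the path "dn" to its node, then look at its outgoing edges.
Characters that immediately follow "dn" among the stored strings: {l, o}.
That node has 2 child edges.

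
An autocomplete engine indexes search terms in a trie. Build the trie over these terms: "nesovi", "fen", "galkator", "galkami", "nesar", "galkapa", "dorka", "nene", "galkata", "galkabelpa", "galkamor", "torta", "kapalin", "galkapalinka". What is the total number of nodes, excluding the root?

55

Insert word by word; a character creates a node only if that edge doesn't already exist:
  "nesovi" → 6 new (n, e, s, o, v, i)
  "fen" → 3 new (f, e, n)
  "galkator" → 8 new (g, a, l, k, a, t, o, r)
  "galkami" → prefix "galka" already present; 2 new (m, i)
  "nesar" → prefix "nes" already present; 2 new (a, r)
  "galkapa" → prefix "galka" already present; 2 new (p, a)
  "dorka" → 5 new (d, o, r, k, a)
  "nene" → prefix "ne" already present; 2 new (n, e)
  "galkata" → prefix "galkat" already present; 1 new (a)
  "galkabelpa" → prefix "galka" already present; 5 new (b, e, l, p, a)
  "galkamor" → prefix "galkam" already present; 2 new (o, r)
  "torta" → 5 new (t, o, r, t, a)
  "kapalin" → 7 new (k, a, p, a, l, i, n)
  "galkapalinka" → prefix "galkapa" already present; 5 new (l, i, n, k, a)
Total nodes = 6 + 3 + 8 + 2 + 2 + 2 + 5 + 2 + 1 + 5 + 2 + 5 + 7 + 5 = 55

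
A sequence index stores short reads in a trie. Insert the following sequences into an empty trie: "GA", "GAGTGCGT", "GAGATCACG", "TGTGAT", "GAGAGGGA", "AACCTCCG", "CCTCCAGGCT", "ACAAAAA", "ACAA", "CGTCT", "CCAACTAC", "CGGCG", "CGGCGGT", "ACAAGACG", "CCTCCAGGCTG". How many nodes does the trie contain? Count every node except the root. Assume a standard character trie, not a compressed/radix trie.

Count nodes per top-level branch (shared prefixes stored once):
  'A'-branch (AACCTCCG, ACAA, ACAAAAA, ACAAGACG): 18 nodes
  'C'-branch (CCAACTAC, CCTCCAGGCT, CCTCCAGGCTG, CGGCG, CGGCGGT, CGTCT): 26 nodes
  'G'-branch (GA, GAGAGGGA, GAGATCACG, GAGTGCGT): 18 nodes
  'T'-branch (TGTGAT): 6 nodes
Sum: 68

68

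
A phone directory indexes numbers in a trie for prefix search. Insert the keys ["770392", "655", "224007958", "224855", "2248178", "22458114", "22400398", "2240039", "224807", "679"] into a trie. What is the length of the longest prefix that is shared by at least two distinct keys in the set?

Equivalently: take the maximum, over all pairs, of their longest common prefix length.
"2240039" and "22400398" agree on "2240039" (7 characters) before diverging; nothing deeper is shared.
Longest shared-prefix length: 7

7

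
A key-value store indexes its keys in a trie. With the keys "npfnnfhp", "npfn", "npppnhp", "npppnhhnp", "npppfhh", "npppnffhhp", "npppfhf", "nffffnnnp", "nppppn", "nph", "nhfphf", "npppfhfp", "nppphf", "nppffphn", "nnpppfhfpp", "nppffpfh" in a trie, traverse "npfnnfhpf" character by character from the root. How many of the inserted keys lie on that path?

2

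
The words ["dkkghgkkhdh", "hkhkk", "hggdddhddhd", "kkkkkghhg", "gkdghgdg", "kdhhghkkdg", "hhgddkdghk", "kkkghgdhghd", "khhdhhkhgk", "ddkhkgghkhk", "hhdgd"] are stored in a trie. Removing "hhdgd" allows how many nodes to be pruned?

Walk "hhdgd" from the leaf back toward the root, removing each node that no remaining word uses.
The suffix "dgd" (3 nodes) is used only by "hhdgd"; the node for "hh" still has the child "g", so pruning stops there.
Nodes removed: 3

3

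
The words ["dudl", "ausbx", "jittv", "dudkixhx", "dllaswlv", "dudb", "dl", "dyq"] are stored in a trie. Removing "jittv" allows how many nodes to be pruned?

A node on "jittv"'s path can go only if nothing else ends at it or branches off below it.
No other word shares any prefix with "jittv", so all 5 of its nodes go.
Nodes removed: 5

5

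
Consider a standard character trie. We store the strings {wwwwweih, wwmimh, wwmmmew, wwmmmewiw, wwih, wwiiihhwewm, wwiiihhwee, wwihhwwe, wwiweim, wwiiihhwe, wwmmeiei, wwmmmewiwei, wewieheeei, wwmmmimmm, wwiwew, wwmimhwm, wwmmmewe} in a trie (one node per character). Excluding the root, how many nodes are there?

60

For each word, the new-node count is its length minus the longest prefix already in the trie:
  "wwwwweih" → 8 new (w, w, w, w, w, e, i, h)
  "wwmimh" → prefix "ww" already present; 4 new (m, i, m, h)
  "wwmmmew" → prefix "wwm" already present; 4 new (m, m, e, w)
  "wwmmmewiw" → prefix "wwmmmew" already present; 2 new (i, w)
  "wwih" → prefix "ww" already present; 2 new (i, h)
  "wwiiihhwewm" → prefix "wwi" already present; 8 new (i, i, h, h, w, e, w, m)
  "wwiiihhwee" → prefix "wwiiihhwe" already present; 1 new (e)
  "wwihhwwe" → prefix "wwih" already present; 4 new (h, w, w, e)
  "wwiweim" → prefix "wwi" already present; 4 new (w, e, i, m)
  "wwiiihhwe" → prefix "wwiiihhwe" already present; 0 new (none)
  "wwmmeiei" → prefix "wwmm" already present; 4 new (e, i, e, i)
  "wwmmmewiwei" → prefix "wwmmmewiw" already present; 2 new (e, i)
  "wewieheeei" → prefix "w" already present; 9 new (e, w, i, e, h, e, e, e, i)
  "wwmmmimmm" → prefix "wwmmm" already present; 4 new (i, m, m, m)
  "wwiwew" → prefix "wwiwe" already present; 1 new (w)
  "wwmimhwm" → prefix "wwmimh" already present; 2 new (w, m)
  "wwmmmewe" → prefix "wwmmmew" already present; 1 new (e)
Total nodes = 8 + 4 + 4 + 2 + 2 + 8 + 1 + 4 + 4 + 0 + 4 + 2 + 9 + 4 + 1 + 2 + 1 = 60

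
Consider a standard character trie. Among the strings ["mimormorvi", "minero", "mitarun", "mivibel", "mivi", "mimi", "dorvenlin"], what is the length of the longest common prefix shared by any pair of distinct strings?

4

The deepest shared node is where two words last agree before diverging.
"mivi" and "mivibel" agree on "mivi" (4 characters) before diverging; nothing deeper is shared.
Longest shared-prefix length: 4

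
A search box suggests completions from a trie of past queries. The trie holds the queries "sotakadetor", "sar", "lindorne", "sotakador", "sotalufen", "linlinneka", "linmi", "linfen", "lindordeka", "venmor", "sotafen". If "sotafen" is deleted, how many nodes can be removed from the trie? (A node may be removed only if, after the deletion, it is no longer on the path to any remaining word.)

3

Walk "sotafen" from the leaf back toward the root, removing each node that no remaining word uses.
The suffix "fen" (3 nodes) is used only by "sotafen"; the node for "sota" still has the child "k", so pruning stops there.
Nodes removed: 3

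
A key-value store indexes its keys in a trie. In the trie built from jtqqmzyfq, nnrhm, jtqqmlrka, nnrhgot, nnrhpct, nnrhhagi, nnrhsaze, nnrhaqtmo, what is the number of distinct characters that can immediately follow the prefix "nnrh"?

6

Walk "nnrh" from the root, arriving at one node.
Characters that immediately follow "nnrh" among the stored strings: {a, g, h, m, p, s}.
That node has 6 child edges.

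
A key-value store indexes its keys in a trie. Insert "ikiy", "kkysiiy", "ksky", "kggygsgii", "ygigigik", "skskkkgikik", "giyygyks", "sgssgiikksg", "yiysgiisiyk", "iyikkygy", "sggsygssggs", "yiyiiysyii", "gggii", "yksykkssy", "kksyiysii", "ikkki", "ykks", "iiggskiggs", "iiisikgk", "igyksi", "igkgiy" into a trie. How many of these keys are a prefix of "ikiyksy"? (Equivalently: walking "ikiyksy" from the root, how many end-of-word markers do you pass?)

1

Check each prefix of "ikiyksy" against the stored set — each match is an end-marker on the path.
Prefixes of the query that are stored words: "ikiy"
Count: 1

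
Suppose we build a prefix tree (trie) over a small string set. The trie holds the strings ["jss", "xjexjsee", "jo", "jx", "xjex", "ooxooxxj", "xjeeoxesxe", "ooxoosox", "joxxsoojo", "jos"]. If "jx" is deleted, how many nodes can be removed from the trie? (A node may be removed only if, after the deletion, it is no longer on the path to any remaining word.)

1

Walk "jx" from the leaf back toward the root, removing each node that no remaining word uses.
The suffix "x" (1 node) is used only by "jx"; the node for "j" still has the child "s", so pruning stops there.
Nodes removed: 1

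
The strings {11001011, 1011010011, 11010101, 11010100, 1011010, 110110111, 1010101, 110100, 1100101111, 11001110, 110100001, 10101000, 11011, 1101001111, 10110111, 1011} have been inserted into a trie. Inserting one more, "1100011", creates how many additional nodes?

The longest prefix of "1100011" already in the trie is "1100" (length 4).
Each of the 3 remaining characters creates one node.

3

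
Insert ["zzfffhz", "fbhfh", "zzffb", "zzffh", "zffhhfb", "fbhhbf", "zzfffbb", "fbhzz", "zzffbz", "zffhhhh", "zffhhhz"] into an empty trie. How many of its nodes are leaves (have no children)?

Leaves are exactly the stored words that no other stored word extends.
Those words: "fbhfh", "fbhhbf", "fbhzz", "zffhhfb", "zffhhhh", "zffhhhz", "zzffbz", "zzfffbb", "zzfffhz", "zzffh"
Leaf count: 10

10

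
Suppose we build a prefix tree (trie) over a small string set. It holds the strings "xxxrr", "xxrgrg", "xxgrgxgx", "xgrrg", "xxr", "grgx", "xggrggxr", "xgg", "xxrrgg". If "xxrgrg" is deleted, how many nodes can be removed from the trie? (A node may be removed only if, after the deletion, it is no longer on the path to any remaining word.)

3

After clearing the end-marker at "xxrgrg", prune upward until reaching a node still needed by another word.
The suffix "grg" (3 nodes) is used only by "xxrgrg"; the node for "xxr" still has the child "r", so pruning stops there.
Nodes removed: 3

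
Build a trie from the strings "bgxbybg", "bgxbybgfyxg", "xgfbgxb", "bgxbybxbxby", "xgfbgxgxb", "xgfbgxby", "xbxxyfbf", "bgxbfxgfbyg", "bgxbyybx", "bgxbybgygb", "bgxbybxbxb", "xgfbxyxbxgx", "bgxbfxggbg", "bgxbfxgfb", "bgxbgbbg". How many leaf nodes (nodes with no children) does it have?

11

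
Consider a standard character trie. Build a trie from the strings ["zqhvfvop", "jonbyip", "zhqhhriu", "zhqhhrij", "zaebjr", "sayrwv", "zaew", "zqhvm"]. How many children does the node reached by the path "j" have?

1

Follow the path "j" to its node, then look at its outgoing edges.
Distinct next characters after "j": o.
That node has 1 child edge.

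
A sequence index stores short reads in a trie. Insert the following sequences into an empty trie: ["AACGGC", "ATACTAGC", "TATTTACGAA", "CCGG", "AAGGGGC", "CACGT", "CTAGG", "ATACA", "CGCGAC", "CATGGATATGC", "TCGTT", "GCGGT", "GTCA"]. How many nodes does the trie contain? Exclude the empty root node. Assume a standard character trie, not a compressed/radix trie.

67

For each word, the new-node count is its length minus the longest prefix already in the trie:
  "AACGGC" → 6 new (A, A, C, G, G, C)
  "ATACTAGC" → prefix "A" already present; 7 new (T, A, C, T, A, G, C)
  "TATTTACGAA" → 10 new (T, A, T, T, T, A, C, G, A, A)
  "CCGG" → 4 new (C, C, G, G)
  "AAGGGGC" → prefix "AA" already present; 5 new (G, G, G, G, C)
  "CACGT" → prefix "C" already present; 4 new (A, C, G, T)
  "CTAGG" → prefix "C" already present; 4 new (T, A, G, G)
  "ATACA" → prefix "ATAC" already present; 1 new (A)
  "CGCGAC" → prefix "C" already present; 5 new (G, C, G, A, C)
  "CATGGATATGC" → prefix "CA" already present; 9 new (T, G, G, A, T, A, T, G, C)
  "TCGTT" → prefix "T" already present; 4 new (C, G, T, T)
  "GCGGT" → 5 new (G, C, G, G, T)
  "GTCA" → prefix "G" already present; 3 new (T, C, A)
Total nodes = 6 + 7 + 10 + 4 + 5 + 4 + 4 + 1 + 5 + 9 + 4 + 5 + 3 = 67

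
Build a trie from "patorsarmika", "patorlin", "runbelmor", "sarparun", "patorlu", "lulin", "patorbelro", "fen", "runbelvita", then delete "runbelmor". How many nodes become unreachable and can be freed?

Walk "runbelmor" from the leaf back toward the root, removing each node that no remaining word uses.
The suffix "mor" (3 nodes) is used only by "runbelmor"; the node for "runbel" still has the child "v", so pruning stops there.
Nodes removed: 3

3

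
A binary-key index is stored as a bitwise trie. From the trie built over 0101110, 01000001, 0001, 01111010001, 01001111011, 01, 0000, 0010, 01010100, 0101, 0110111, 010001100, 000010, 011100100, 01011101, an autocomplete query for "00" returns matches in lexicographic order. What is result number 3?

Words with prefix "00", in lexicographic order: "0000", "000010", "0001", "0010"
The 3rd is 0001.

0001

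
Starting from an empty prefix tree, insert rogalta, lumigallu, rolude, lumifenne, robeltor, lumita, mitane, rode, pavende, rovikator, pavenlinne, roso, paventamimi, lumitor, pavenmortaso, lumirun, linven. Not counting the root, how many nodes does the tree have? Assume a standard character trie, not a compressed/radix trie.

85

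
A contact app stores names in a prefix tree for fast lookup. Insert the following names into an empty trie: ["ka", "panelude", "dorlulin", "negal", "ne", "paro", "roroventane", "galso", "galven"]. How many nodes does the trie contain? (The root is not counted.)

44

For each word, the new-node count is its length minus the longest prefix already in the trie:
  "ka" → 2 new (k, a)
  "panelude" → 8 new (p, a, n, e, l, u, d, e)
  "dorlulin" → 8 new (d, o, r, l, u, l, i, n)
  "negal" → 5 new (n, e, g, a, l)
  "ne" → prefix "ne" already present; 0 new (none)
  "paro" → prefix "pa" already present; 2 new (r, o)
  "roroventane" → 11 new (r, o, r, o, v, e, n, t, a, n, e)
  "galso" → 5 new (g, a, l, s, o)
  "galven" → prefix "gal" already present; 3 new (v, e, n)
Total nodes = 2 + 8 + 8 + 5 + 0 + 2 + 11 + 5 + 3 = 44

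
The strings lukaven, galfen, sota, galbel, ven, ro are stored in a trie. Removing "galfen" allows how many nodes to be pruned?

After clearing the end-marker at "galfen", prune upward until reaching a node still needed by another word.
The suffix "fen" (3 nodes) is used only by "galfen"; the node for "gal" still has the child "b", so pruning stops there.
Nodes removed: 3

3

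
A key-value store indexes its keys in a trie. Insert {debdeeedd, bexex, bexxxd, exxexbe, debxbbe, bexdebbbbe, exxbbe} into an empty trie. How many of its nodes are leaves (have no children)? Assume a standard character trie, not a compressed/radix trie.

Leaves are exactly the stored words that no other stored word extends.
Those words: "bexdebbbbe", "bexex", "bexxxd", "debdeeedd", "debxbbe", "exxbbe", "exxexbe"
Leaf count: 7

7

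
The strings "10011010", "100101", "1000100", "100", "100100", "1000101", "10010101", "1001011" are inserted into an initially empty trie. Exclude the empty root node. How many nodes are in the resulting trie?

Trace insertions, counting only characters that open a new branch:
  "10011010" → 8 new (1, 0, 0, 1, 1, 0, 1, 0)
  "100101" → prefix "1001" already present; 2 new (0, 1)
  "1000100" → prefix "100" already present; 4 new (0, 1, 0, 0)
  "100" → prefix "100" already present; 0 new (none)
  "100100" → prefix "10010" already present; 1 new (0)
  "1000101" → prefix "100010" already present; 1 new (1)
  "10010101" → prefix "100101" already present; 2 new (0, 1)
  "1001011" → prefix "100101" already present; 1 new (1)
Total nodes = 8 + 2 + 4 + 0 + 1 + 1 + 2 + 1 = 19

19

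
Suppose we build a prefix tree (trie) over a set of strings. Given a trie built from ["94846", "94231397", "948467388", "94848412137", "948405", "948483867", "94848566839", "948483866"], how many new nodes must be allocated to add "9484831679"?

4

The longest prefix of "9484831679" already in the trie is "948483" (length 6).
Each of the 4 remaining characters creates one node.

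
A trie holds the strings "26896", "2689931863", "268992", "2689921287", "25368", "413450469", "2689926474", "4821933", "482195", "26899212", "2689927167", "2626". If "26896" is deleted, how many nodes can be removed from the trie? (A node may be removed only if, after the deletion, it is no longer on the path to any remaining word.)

A node on "26896"'s path can go only if nothing else ends at it or branches off below it.
The suffix "6" (1 node) is used only by "26896"; the node for "2689" still has the child "9", so pruning stops there.
Nodes removed: 1

1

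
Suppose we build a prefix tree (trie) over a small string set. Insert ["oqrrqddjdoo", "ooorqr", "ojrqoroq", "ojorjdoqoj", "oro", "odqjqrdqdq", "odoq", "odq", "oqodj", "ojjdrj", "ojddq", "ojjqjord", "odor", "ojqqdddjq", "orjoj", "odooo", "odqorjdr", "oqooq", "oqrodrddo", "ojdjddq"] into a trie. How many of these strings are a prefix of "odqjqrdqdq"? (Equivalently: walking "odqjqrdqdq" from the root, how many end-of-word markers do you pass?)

Check each prefix of "odqjqrdqdq" against the stored set — each match is an end-marker on the path.
Prefixes of the query that are stored words: "odq", "odqjqrdqdq"
Count: 2

2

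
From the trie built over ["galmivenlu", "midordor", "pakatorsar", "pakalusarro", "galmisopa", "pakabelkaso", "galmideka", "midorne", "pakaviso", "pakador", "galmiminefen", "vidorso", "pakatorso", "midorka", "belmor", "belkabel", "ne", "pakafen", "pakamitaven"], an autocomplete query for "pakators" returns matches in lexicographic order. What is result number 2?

pakatorso

Words with prefix "pakators", in lexicographic order: "pakatorsar", "pakatorso"
Position 2: pakatorso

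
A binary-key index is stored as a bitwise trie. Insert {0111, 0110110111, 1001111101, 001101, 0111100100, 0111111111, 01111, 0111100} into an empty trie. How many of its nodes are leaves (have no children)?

5

A leaf is a node with no children — equivalently, the end of a word that is not a proper prefix of any other stored word.
Those words: "001101", "0110110111", "0111100100", "0111111111", "1001111101"
Leaf count: 5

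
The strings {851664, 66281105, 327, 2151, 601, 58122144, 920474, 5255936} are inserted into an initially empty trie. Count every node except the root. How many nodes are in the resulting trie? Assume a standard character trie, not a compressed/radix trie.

43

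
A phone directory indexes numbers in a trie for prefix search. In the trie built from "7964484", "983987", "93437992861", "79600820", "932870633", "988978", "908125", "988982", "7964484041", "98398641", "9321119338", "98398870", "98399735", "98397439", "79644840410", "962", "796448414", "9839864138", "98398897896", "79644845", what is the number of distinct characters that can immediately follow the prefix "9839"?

Follow the path "9839" to its node, then look at its outgoing edges.
Distinct next characters after "9839": 7, 8, 9.
That node has 3 child edges.

3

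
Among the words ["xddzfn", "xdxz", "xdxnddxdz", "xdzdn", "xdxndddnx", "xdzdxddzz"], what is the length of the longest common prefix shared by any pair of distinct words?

6

Equivalently: take the maximum, over all pairs, of their longest common prefix length.
"xdxndddnx" and "xdxnddxdz" agree on "xdxndd" (6 characters) before diverging; nothing deeper is shared.
Longest shared-prefix length: 6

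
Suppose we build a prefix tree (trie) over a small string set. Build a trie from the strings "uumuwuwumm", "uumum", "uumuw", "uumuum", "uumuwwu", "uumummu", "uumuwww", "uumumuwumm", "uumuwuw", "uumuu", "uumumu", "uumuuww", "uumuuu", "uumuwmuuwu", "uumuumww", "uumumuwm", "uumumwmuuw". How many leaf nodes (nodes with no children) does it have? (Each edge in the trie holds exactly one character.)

Leaves are exactly the stored words that no other stored word extends.
Those words: "uumummu", "uumumuwm", "uumumuwumm", "uumumwmuuw", "uumuumww", "uumuuu", "uumuuww", "uumuwmuuwu", "uumuwuwumm", "uumuwwu", "uumuwww"
Leaf count: 11

11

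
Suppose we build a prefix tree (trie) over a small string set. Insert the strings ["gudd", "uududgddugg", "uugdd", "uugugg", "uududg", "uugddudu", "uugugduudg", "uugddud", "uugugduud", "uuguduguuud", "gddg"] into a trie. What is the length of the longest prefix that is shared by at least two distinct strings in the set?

9

Look for the deepest trie node that still has at least two words in its subtree.
"uugugduud" and "uugugduudg" agree on "uugugduud" (9 characters) before diverging; nothing deeper is shared.
Longest shared-prefix length: 9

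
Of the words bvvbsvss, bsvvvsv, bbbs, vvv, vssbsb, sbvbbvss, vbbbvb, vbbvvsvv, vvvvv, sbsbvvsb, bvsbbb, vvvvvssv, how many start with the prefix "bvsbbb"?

Traverse to the node for "bvsbbb", then collect every word in that subtree.
Words under "bvsbbb": bvsbbb
Count: 1

1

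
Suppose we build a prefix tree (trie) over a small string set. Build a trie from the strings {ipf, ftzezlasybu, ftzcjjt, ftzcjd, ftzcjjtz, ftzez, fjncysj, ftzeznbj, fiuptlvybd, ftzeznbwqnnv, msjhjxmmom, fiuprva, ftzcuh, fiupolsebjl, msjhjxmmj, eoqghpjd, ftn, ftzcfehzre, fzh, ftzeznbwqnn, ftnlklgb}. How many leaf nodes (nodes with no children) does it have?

17

Leaves are exactly the stored words that no other stored word extends.
Those words: "eoqghpjd", "fiupolsebjl", "fiuprva", "fiuptlvybd", "fjncysj", "ftnlklgb", "ftzcfehzre", "ftzcjd", "ftzcjjtz", "ftzcuh", "ftzezlasybu", "ftzeznbj", "ftzeznbwqnnv", "fzh", "ipf", "msjhjxmmj", "msjhjxmmom"
Leaf count: 17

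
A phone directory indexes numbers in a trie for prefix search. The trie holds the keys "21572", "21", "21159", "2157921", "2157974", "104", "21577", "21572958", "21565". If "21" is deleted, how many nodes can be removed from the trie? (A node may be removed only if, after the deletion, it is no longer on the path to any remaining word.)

A node on "21"'s path can go only if nothing else ends at it or branches off below it.
Every node on "21" is still needed (e.g. by "21572"), so nothing is freed.
Nodes removed: 0

0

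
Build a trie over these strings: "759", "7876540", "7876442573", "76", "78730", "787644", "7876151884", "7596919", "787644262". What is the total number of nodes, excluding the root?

30

Count nodes per top-level branch (shared prefixes stored once):
  '7'-branch (759, 7596919, 76, 78730, 7876151884, 787644, 7876442573, 787644262, 7876540): 30 nodes
Sum: 30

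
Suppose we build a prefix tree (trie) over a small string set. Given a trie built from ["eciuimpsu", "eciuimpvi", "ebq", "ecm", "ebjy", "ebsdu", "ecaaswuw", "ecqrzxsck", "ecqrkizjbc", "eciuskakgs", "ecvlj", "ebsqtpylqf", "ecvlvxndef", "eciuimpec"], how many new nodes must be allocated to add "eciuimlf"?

The longest prefix of "eciuimlf" already in the trie is "eciuim" (length 6).
Each of the 2 remaining characters creates one node.

2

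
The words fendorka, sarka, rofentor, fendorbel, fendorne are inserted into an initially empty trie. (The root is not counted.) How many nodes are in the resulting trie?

26

Count nodes per top-level branch (shared prefixes stored once):
  'f'-branch (fendorbel, fendorka, fendorne): 13 nodes
  'r'-branch (rofentor): 8 nodes
  's'-branch (sarka): 5 nodes
Sum: 26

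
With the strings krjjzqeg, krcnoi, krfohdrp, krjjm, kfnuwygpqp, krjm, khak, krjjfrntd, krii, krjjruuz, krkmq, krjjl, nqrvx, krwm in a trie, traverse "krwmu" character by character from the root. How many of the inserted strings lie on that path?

1

Check each prefix of "krwmu" against the stored set — each match is an end-marker on the path.
Prefixes of the query that are stored words: "krwm"
Count: 1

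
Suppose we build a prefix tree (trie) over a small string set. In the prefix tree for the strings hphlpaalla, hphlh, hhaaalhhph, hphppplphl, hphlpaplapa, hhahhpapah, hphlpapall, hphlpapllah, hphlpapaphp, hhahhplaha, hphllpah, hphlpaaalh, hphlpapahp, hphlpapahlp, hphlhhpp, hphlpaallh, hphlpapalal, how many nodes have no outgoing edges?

A leaf is a node with no children — equivalently, the end of a word that is not a proper prefix of any other stored word.
Those words: "hhaaalhhph", "hhahhpapah", "hhahhplaha", "hphlhhpp", "hphllpah", "hphlpaaalh", "hphlpaalla", "hphlpaallh", "hphlpapahlp", "hphlpapahp", "hphlpapalal", "hphlpapall", "hphlpapaphp", "hphlpaplapa", "hphlpapllah", "hphppplphl"
Leaf count: 16

16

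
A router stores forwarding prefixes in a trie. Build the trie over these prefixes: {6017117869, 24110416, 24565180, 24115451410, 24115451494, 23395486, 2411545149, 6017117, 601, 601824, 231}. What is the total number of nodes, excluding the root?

Trace insertions, counting only characters that open a new branch:
  "6017117869" → 10 new (6, 0, 1, 7, 1, 1, 7, 8, 6, 9)
  "24110416" → 8 new (2, 4, 1, 1, 0, 4, 1, 6)
  "24565180" → prefix "24" already present; 6 new (5, 6, 5, 1, 8, 0)
  "24115451410" → prefix "2411" already present; 7 new (5, 4, 5, 1, 4, 1, 0)
  "24115451494" → prefix "241154514" already present; 2 new (9, 4)
  "23395486" → prefix "2" already present; 7 new (3, 3, 9, 5, 4, 8, 6)
  "2411545149" → prefix "2411545149" already present; 0 new (none)
  "6017117" → prefix "6017117" already present; 0 new (none)
  "601" → prefix "601" already present; 0 new (none)
  "601824" → prefix "601" already present; 3 new (8, 2, 4)
  "231" → prefix "23" already present; 1 new (1)
Total nodes = 10 + 8 + 6 + 7 + 2 + 7 + 0 + 0 + 0 + 3 + 1 = 44

44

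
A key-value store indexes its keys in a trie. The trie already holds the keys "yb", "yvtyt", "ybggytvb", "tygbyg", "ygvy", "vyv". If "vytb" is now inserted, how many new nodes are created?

2

Walking "vytb" from the root, the first 2 characters ("vy") follow existing edges; "t" is the first miss.
So 4 − 2 = 2 new nodes.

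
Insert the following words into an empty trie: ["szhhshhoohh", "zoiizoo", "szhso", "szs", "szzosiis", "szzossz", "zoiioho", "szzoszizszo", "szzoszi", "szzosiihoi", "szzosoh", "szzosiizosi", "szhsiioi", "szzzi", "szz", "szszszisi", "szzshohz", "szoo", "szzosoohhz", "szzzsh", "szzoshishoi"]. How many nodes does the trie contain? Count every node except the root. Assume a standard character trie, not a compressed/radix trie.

For each word, the new-node count is its length minus the longest prefix already in the trie:
  "szhhshhoohh" → 11 new (s, z, h, h, s, h, h, o, o, h, h)
  "zoiizoo" → 7 new (z, o, i, i, z, o, o)
  "szhso" → prefix "szh" already present; 2 new (s, o)
  "szs" → prefix "sz" already present; 1 new (s)
  "szzosiis" → prefix "sz" already present; 6 new (z, o, s, i, i, s)
  "szzossz" → prefix "szzos" already present; 2 new (s, z)
  "zoiioho" → prefix "zoii" already present; 3 new (o, h, o)
  "szzoszizszo" → prefix "szzos" already present; 6 new (z, i, z, s, z, o)
  "szzoszi" → prefix "szzoszi" already present; 0 new (none)
  "szzosiihoi" → prefix "szzosii" already present; 3 new (h, o, i)
  "szzosoh" → prefix "szzos" already present; 2 new (o, h)
  "szzosiizosi" → prefix "szzosii" already present; 4 new (z, o, s, i)
  "szhsiioi" → prefix "szhs" already present; 4 new (i, i, o, i)
  "szzzi" → prefix "szz" already present; 2 new (z, i)
  "szz" → prefix "szz" already present; 0 new (none)
  "szszszisi" → prefix "szs" already present; 6 new (z, s, z, i, s, i)
  "szzshohz" → prefix "szz" already present; 5 new (s, h, o, h, z)
  "szoo" → prefix "sz" already present; 2 new (o, o)
  "szzosoohhz" → prefix "szzoso" already present; 4 new (o, h, h, z)
  "szzzsh" → prefix "szzz" already present; 2 new (s, h)
  "szzoshishoi" → prefix "szzos" already present; 6 new (h, i, s, h, o, i)
Total nodes = 11 + 7 + 2 + 1 + 6 + 2 + 3 + 6 + 0 + 3 + 2 + 4 + 4 + 2 + 0 + 6 + 5 + 2 + 4 + 2 + 6 = 78

78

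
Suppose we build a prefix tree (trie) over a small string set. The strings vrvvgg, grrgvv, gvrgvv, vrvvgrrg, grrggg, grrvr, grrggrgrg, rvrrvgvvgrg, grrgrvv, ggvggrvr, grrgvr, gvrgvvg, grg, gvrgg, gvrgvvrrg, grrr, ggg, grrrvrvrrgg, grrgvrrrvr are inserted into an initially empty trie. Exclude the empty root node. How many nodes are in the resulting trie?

For each word, the new-node count is its length minus the longest prefix already in the trie:
  "vrvvgg" → 6 new (v, r, v, v, g, g)
  "grrgvv" → 6 new (g, r, r, g, v, v)
  "gvrgvv" → prefix "g" already present; 5 new (v, r, g, v, v)
  "vrvvgrrg" → prefix "vrvvg" already present; 3 new (r, r, g)
  "grrggg" → prefix "grrg" already present; 2 new (g, g)
  "grrvr" → prefix "grr" already present; 2 new (v, r)
  "grrggrgrg" → prefix "grrgg" already present; 4 new (r, g, r, g)
  "rvrrvgvvgrg" → 11 new (r, v, r, r, v, g, v, v, g, r, g)
  "grrgrvv" → prefix "grrg" already present; 3 new (r, v, v)
  "ggvggrvr" → prefix "g" already present; 7 new (g, v, g, g, r, v, r)
  "grrgvr" → prefix "grrgv" already present; 1 new (r)
  "gvrgvvg" → prefix "gvrgvv" already present; 1 new (g)
  "grg" → prefix "gr" already present; 1 new (g)
  "gvrgg" → prefix "gvrg" already present; 1 new (g)
  "gvrgvvrrg" → prefix "gvrgvv" already present; 3 new (r, r, g)
  "grrr" → prefix "grr" already present; 1 new (r)
  "ggg" → prefix "gg" already present; 1 new (g)
  "grrrvrvrrgg" → prefix "grrr" already present; 7 new (v, r, v, r, r, g, g)
  "grrgvrrrvr" → prefix "grrgvr" already present; 4 new (r, r, v, r)
Total nodes = 6 + 6 + 5 + 3 + 2 + 2 + 4 + 11 + 3 + 7 + 1 + 1 + 1 + 1 + 3 + 1 + 1 + 7 + 4 = 69

69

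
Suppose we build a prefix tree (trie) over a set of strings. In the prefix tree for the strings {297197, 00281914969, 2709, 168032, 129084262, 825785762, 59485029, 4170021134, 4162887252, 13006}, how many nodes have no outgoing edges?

Leaves are exactly the stored words that no other stored word extends.
Those words: "00281914969", "129084262", "13006", "168032", "2709", "297197", "4162887252", "4170021134", "59485029", "825785762"
Leaf count: 10

10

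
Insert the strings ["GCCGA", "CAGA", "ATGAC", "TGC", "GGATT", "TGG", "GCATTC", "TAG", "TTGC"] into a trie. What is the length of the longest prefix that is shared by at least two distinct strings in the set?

2

Look for the deepest trie node that still has at least two words in its subtree.
e.g. "GCATTC" and "GCCGA" share the prefix "GC" of length 2; no pair shares a longer one.
Longest shared-prefix length: 2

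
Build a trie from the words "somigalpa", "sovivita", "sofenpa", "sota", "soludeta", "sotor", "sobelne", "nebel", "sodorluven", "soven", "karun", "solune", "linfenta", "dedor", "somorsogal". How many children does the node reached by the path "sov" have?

2

Follow the path "sov" to its node, then look at its outgoing edges.
Distinct next characters after "sov": e, i.
That node has 2 child edges.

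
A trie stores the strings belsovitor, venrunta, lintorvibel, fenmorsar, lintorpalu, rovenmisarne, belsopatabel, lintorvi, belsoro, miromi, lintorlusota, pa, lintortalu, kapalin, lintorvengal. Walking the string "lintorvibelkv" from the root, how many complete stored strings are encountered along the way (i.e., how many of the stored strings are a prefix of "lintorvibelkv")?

Traverse "lintorvibelkv" character by character; count nodes along the way that are marked as word ends.
Prefixes of the query that are stored words: "lintorvi", "lintorvibel"
Count: 2

2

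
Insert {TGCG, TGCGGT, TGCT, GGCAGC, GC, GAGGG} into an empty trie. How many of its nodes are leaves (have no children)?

5

A leaf is a node with no children — equivalently, the end of a word that is not a proper prefix of any other stored word.
Those words: "GAGGG", "GC", "GGCAGC", "TGCGGT", "TGCT"
Leaf count: 5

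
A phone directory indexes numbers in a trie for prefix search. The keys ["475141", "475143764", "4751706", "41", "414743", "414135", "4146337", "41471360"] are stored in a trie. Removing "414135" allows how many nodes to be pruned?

3

Walk "414135" from the leaf back toward the root, removing each node that no remaining word uses.
The suffix "135" (3 nodes) is used only by "414135"; the node for "414" still has the child "7", so pruning stops there.
Nodes removed: 3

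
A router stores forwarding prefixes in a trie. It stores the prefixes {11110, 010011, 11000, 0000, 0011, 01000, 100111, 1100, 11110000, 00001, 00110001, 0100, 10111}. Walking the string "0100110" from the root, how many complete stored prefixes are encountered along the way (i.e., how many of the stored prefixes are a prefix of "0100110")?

2

Walk "0100110" from the root; an end-of-word marker is hit whenever a stored word is a prefix of "0100110".
Prefixes of the query that are stored words: "0100", "010011"
Count: 2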